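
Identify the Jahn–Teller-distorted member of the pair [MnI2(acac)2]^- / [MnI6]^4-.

[MnI2(acac)2]^-: Ligand charges: each iodide is −1; each acetylacetonate is −1. With an overall charge of −1 the manganese centre must be in the +3 oxidation state. Group 7 minus oxidation state 3 gives a d⁴ configuration. Acetylacetonate and iodide are weak-field ligands for a first-row metal, so the complex is high-spin. The t₂g³e_g¹ (high-spin) configuration has an unevenly filled e_g set; the Jahn–Teller theorem predicts a tetragonal distortion (typically axial elongation) to lift the degeneracy.
[MnI6]^4-: Summing ligand charges against the −4 overall charge gives an oxidation state of +2 for manganese. Group 7 minus oxidation state 2 gives a d⁵ configuration. Iodide is a weak-field ligand for a first-row metal, so the complex is high-spin. The d⁵ configuration leaves the e_g set evenly filled (or empty) — no strong Jahn–Teller driving force.

[MnI2(acac)2]^-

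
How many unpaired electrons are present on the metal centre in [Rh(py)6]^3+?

0 unpaired electrons

Ligand charges: pyridine is neutral. With an overall charge of +3 the rhodium centre must be in the +3 oxidation state.
Group 9 minus oxidation state 3 gives a d⁶ configuration.
The spin state decides the count: a 4d ion has a large Δₒ and is invariably low-spin.
An octahedral low-spin d⁶ ion is t₂g⁶e_g⁰, giving 0 unpaired electrons.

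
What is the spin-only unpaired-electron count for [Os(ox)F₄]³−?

1 unpaired electron

Summing ligand charges against the −3 overall charge gives an oxidation state of +3 for osmium.
Osmium is a group-8 element; Os(III) is therefore d⁵.
Counting donor atoms: 1×oxalate (bidentate) → 2 donors; 4×fluoride (monodentate) → 4 donors. Coordination number = 6.
The spin state decides the count: a 5d ion has a large Δₒ and is invariably low-spin.
An octahedral low-spin d⁵ ion is t₂g⁵e_g⁰, giving 1 unpaired electron.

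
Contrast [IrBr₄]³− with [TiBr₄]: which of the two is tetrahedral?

For [IrBr₄]³−: Ligand charges: each bromide is −1. With an overall charge of −3 the iridium centre must be in the +1 oxidation state. Ir sits in group 9, so the d-electron count is 9 − 1 = 8. A 5d d⁸ ion has a large crystal-field splitting; square planar leaves the high-energy d_{x²−y²} orbital empty and maximises CFSE. → square planar.
For [TiBr₄]: Each bromide is −1; balancing the 0 overall charge requires Ti(IV). Ti sits in group 4, so the d-electron count is 4 − 4 = 0. A d⁰ ion has no crystal-field stabilisation preference between square planar and tetrahedral, so four ligands adopt the sterically favoured tetrahedral geometry. → tetrahedral.

[TiBr₄]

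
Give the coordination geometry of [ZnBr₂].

linear

Summing ligand charges against the 0 overall charge gives an oxidation state of +2 for zinc.
Zinc is a group-12 element; Zn(II) is therefore d¹⁰.
With 2 monodentate ligands the coordination number is 2.
A d¹⁰ ion with only two ligands adopts a linear arrangement (sp hybridisation; no CFSE preference).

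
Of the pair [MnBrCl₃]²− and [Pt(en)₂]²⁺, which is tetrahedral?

For [MnBrCl₃]²−: Summing ligand charges against the −2 overall charge gives an oxidation state of +2 for manganese. Group 7 minus oxidation state 2 gives a d⁵ configuration. A high-spin d⁵ ion has zero CFSE in either geometry, so four ligands adopt the sterically favoured tetrahedral geometry. → tetrahedral.
For [Pt(en)₂]²⁺: Ligand charges: ethylenediamine is neutral. With an overall charge of +2 the platinum centre must be in the +2 oxidation state. Group 10 minus oxidation state 2 gives a d⁸ configuration. A 5d d⁸ ion has a large crystal-field splitting; square planar leaves the high-energy d_{x²−y²} orbital empty and maximises CFSE. → square planar.

[MnBrCl₃]²−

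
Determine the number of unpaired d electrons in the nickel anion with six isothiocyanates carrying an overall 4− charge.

2

Ligand charges: each isothiocyanate is −1. With an overall charge of −4 the nickel centre must be in the +2 oxidation state.
Ni sits in group 10, so the d-electron count is 10 − 2 = 8.
In an octahedral field the d⁸ configuration is t₂g⁶e_g² (only one arrangement possible), giving 2 unpaired electrons.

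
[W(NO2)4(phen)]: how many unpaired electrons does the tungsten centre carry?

Ligand charges: each nitro (N-bound nitrite) is −1; 1,10-phenanthroline is neutral. With an overall charge of 0 the tungsten centre must be in the +4 oxidation state.
W sits in group 6, so the d-electron count is 6 − 4 = 2.
Counting donor atoms: 4×nitro (N-bound nitrite) (monodentate) → 4 donors; 1×1,10-phenanthroline (bidentate) → 2 donors. Coordination number = 6.
In an octahedral field the d² configuration is t₂g²e_g⁰ (only one arrangement possible), giving 2 unpaired electrons.

2 unpaired electrons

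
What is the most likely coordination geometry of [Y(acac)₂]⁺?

Each acetylacetonate is −1; balancing the +1 overall charge requires Y(III).
Group 3 minus oxidation state 3 gives a d⁰ configuration.
Counting donor atoms: 2×acetylacetonate (bidentate) → 4 donors. Coordination number = 4.
A d⁰ ion has no crystal-field stabilisation preference between square planar and tetrahedral, so four ligands adopt the sterically favoured tetrahedral geometry.

tetrahedral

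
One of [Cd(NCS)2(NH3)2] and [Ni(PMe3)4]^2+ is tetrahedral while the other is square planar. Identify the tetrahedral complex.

[Cd(NCS)2(NH3)2]

For [Cd(NCS)2(NH3)2]: Summing ligand charges against the 0 overall charge gives an oxidation state of +2 for cadmium. Cadmium is a group-12 element; Cd(II) is therefore d¹⁰. A d¹⁰ ion has no crystal-field stabilisation preference between square planar and tetrahedral, so four ligands adopt the sterically favoured tetrahedral geometry. → tetrahedral.
For [Ni(PMe3)4]^2+: Summing ligand charges against the +2 overall charge gives an oxidation state of +2 for nickel. Ni sits in group 10, so the d-electron count is 10 − 2 = 8. Trimethylphosphine is a strong-field ligand (high in the spectrochemical series). A 3d d⁸ ion with strong-field ligands gains enough CFSE to favour square planar over tetrahedral. → square planar.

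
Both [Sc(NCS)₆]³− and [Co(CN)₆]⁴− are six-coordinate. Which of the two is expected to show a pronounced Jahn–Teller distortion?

[Sc(NCS)₆]³−: Each isothiocyanate is −1; balancing the −3 overall charge requires Sc(III). Sc sits in group 3, so the d-electron count is 3 − 3 = 0. The d⁰ configuration leaves the e_g set evenly filled (or empty) — no strong Jahn–Teller driving force.
[Co(CN)₆]⁴−: Ligand charges: each cyanide is −1. With an overall charge of −4 the cobalt centre must be in the +2 oxidation state. Co sits in group 9, so the d-electron count is 9 − 2 = 7. Cyanide is a strong-field ligand (high in the spectrochemical series) for a first-row metal, so the complex is low-spin. The t₂g⁶e_g¹ (low-spin) configuration has an unevenly filled e_g set; the Jahn–Teller theorem predicts a tetragonal distortion (typically axial elongation) to lift the degeneracy.

[Co(CN)₆]⁴−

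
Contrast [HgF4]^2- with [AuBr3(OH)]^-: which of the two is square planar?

[AuBr3(OH)]^-

For [HgF4]^2-: Each fluoride is −1; balancing the −2 overall charge requires Hg(II). Group 12 minus oxidation state 2 gives a d¹⁰ configuration. A d¹⁰ ion has no crystal-field stabilisation preference between square planar and tetrahedral, so four ligands adopt the sterically favoured tetrahedral geometry. → tetrahedral.
For [AuBr3(OH)]^-: Each bromide is −1; each hydroxide is −1; balancing the −1 overall charge requires Au(III). Au sits in group 11, so the d-electron count is 11 − 3 = 8. A 5d d⁸ ion has a large crystal-field splitting; square planar leaves the high-energy d_{x²−y²} orbital empty and maximises CFSE. → square planar.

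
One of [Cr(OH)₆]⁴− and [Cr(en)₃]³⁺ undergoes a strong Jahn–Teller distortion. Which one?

[Cr(OH)₆]⁴−

[Cr(OH)₆]⁴−: Summing ligand charges against the −4 overall charge gives an oxidation state of +2 for chromium. Cr sits in group 6, so the d-electron count is 6 − 2 = 4. Hydroxide is a weak-field ligand for a first-row metal, so the complex is high-spin. The t₂g³e_g¹ (high-spin) configuration has an unevenly filled e_g set; the Jahn–Teller theorem predicts a tetragonal distortion (typically axial elongation) to lift the degeneracy.
[Cr(en)₃]³⁺: Summing ligand charges against the +3 overall charge gives an oxidation state of +3 for chromium. Cr sits in group 6, so the d-electron count is 6 − 3 = 3. The d³ configuration leaves the e_g set evenly filled (or empty) — no strong Jahn–Teller driving force.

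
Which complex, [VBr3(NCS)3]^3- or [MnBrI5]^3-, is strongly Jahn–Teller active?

[MnBrI5]^3-

[VBr3(NCS)3]^3-: Each bromide is −1; each isothiocyanate is −1; balancing the −3 overall charge requires V(III). Group 5 minus oxidation state 3 gives a d² configuration. The d² configuration leaves the e_g set evenly filled (or empty) — no strong Jahn–Teller driving force.
[MnBrI5]^3-: Summing ligand charges against the −3 overall charge gives an oxidation state of +3 for manganese. Group 7 minus oxidation state 3 gives a d⁴ configuration. Bromide and iodide are weak-field ligands for a first-row metal, so the complex is high-spin. The t₂g³e_g¹ (high-spin) configuration has an unevenly filled e_g set; the Jahn–Teller theorem predicts a tetragonal distortion (typically axial elongation) to lift the degeneracy.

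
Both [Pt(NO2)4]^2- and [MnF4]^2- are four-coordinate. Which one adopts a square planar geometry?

[Pt(NO2)4]^2-

For [Pt(NO2)4]^2-: Ligand charges: each nitro (N-bound nitrite) is −1. With an overall charge of −2 the platinum centre must be in the +2 oxidation state. Pt sits in group 10, so the d-electron count is 10 − 2 = 8. A 5d d⁸ ion has a large crystal-field splitting; square planar leaves the high-energy d_{x²−y²} orbital empty and maximises CFSE. → square planar.
For [MnF4]^2-: Ligand charges: each fluoride is −1. With an overall charge of −2 the manganese centre must be in the +2 oxidation state. Manganese is a group-7 element; Mn(II) is therefore d⁵. A high-spin d⁵ ion has zero CFSE in either geometry, so four ligands adopt the sterically favoured tetrahedral geometry. → tetrahedral.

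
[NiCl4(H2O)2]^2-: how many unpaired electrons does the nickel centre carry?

2

Summing ligand charges against the −2 overall charge gives an oxidation state of +2 for nickel.
Nickel is a group-10 element; Ni(II) is therefore d⁸.
In an octahedral field the d⁸ configuration is t₂g⁶e_g² (only one arrangement possible), giving 2 unpaired electrons.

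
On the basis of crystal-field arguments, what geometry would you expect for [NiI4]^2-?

Each iodide is −1; balancing the −2 overall charge requires Ni(II).
Nickel is a group-10 element; Ni(II) is therefore d⁸.
With 4 monodentate ligands the coordination number is 4.
Iodide is a weak-field ligand.
With weak-field ligands the CFSE gain from square planar is small, so a 3d d⁸ ion takes the sterically preferred tetrahedral geometry.

tetrahedral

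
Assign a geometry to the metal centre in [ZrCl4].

tetrahedral

Summing ligand charges against the 0 overall charge gives an oxidation state of +4 for zirconium.
Zr sits in group 4, so the d-electron count is 4 − 4 = 0.
Coordination number: 4.
A d⁰ ion has no crystal-field stabilisation preference between square planar and tetrahedral, so four ligands adopt the sterically favoured tetrahedral geometry.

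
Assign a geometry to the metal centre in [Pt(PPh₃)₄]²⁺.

square planar

Ligand charges: triphenylphosphine is neutral. With an overall charge of +2 the platinum centre must be in the +2 oxidation state.
Pt sits in group 10, so the d-electron count is 10 − 2 = 8.
With 4 monodentate ligands the coordination number is 4.
A 5d d⁸ ion has a large crystal-field splitting; square planar leaves the high-energy d_{x²−y²} orbital empty and maximises CFSE.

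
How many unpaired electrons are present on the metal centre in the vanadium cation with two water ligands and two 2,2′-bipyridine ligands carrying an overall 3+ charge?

Ligand charges: water is neutral; 2,2′-bipyridine is neutral. With an overall charge of +3 the vanadium centre must be in the +3 oxidation state.
Group 5 minus oxidation state 3 gives a d² configuration.
Counting donor atoms: 2×water (monodentate) → 2 donors; 2×2,2′-bipyridine (bidentate) → 4 donors. Coordination number = 6.
In an octahedral field the d² configuration is t₂g²e_g⁰ (only one arrangement possible), giving 2 unpaired electrons.

2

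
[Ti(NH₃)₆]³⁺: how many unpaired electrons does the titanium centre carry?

1 unpaired electron

Ligand charges: ammonia is neutral. With an overall charge of +3 the titanium centre must be in the +3 oxidation state.
Titanium is a group-4 element; Ti(III) is therefore d¹.
In an octahedral field the d¹ configuration is t₂g¹e_g⁰ (only one arrangement possible), giving 1 unpaired electron.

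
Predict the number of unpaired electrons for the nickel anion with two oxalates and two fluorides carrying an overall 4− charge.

2 unpaired electrons

Each oxalate is −2; each fluoride is −1; balancing the −4 overall charge requires Ni(II).
Ni sits in group 10, so the d-electron count is 10 − 2 = 8.
Counting donor atoms: 2×oxalate (bidentate) → 4 donors; 2×fluoride (monodentate) → 2 donors. Coordination number = 6.
In an octahedral field the d⁸ configuration is t₂g⁶e_g² (only one arrangement possible), giving 2 unpaired electrons.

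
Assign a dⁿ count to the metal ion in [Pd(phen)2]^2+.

1,10-phenanthroline is neutral; balancing the +2 overall charge requires Pd(II).
Group 10 minus oxidation state 2 gives a d⁸ configuration.

d8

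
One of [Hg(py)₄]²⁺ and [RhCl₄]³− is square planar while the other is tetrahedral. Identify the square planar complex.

For [Hg(py)₄]²⁺: Pyridine is neutral; balancing the +2 overall charge requires Hg(II). Hg sits in group 12, so the d-electron count is 12 − 2 = 10. A d¹⁰ ion has no crystal-field stabilisation preference between square planar and tetrahedral, so four ligands adopt the sterically favoured tetrahedral geometry. → tetrahedral.
For [RhCl₄]³−: Ligand charges: each chloride is −1. With an overall charge of −3 the rhodium centre must be in the +1 oxidation state. Rh sits in group 9, so the d-electron count is 9 − 1 = 8. A 4d d⁸ ion has a large crystal-field splitting; square planar leaves the high-energy d_{x²−y²} orbital empty and maximises CFSE. → square planar.

[RhCl₄]³−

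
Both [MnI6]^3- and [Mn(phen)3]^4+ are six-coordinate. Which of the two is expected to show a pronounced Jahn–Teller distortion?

[MnI6]^3-: Summing ligand charges against the −3 overall charge gives an oxidation state of +3 for manganese. Manganese is a group-7 element; Mn(III) is therefore d⁴. Iodide is a weak-field ligand for a first-row metal, so the complex is high-spin. The t₂g³e_g¹ (high-spin) configuration has an unevenly filled e_g set; the Jahn–Teller theorem predicts a tetragonal distortion (typically axial elongation) to lift the degeneracy.
[Mn(phen)3]^4+: Ligand charges: 1,10-phenanthroline is neutral. With an overall charge of +4 the manganese centre must be in the +4 oxidation state. Mn sits in group 7, so the d-electron count is 7 − 4 = 3. The d³ configuration leaves the e_g set evenly filled (or empty) — no strong Jahn–Teller driving force.

[MnI6]^3-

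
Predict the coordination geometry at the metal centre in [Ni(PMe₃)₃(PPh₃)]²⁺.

square planar

Trimethylphosphine is neutral; triphenylphosphine is neutral; balancing the +2 overall charge requires Ni(II).
Ni sits in group 10, so the d-electron count is 10 − 2 = 8.
Coordination number: 4.
Trimethylphosphine and triphenylphosphine are strong-field ligands (high in the spectrochemical series).
A 3d d⁸ ion with strong-field ligands gains enough CFSE to favour square planar over tetrahedral.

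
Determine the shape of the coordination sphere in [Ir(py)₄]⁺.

square planar

Summing ligand charges against the +1 overall charge gives an oxidation state of +1 for iridium.
Group 9 minus oxidation state 1 gives a d⁸ configuration.
With 4 monodentate ligands the coordination number is 4.
A 5d d⁸ ion has a large crystal-field splitting; square planar leaves the high-energy d_{x²−y²} orbital empty and maximises CFSE.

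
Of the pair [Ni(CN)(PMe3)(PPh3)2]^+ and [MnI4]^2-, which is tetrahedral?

[MnI4]^2-

For [Ni(CN)(PMe3)(PPh3)2]^+: Ligand charges: each cyanide is −1; trimethylphosphine is neutral; triphenylphosphine is neutral. With an overall charge of +1 the nickel centre must be in the +2 oxidation state. Group 10 minus oxidation state 2 gives a d⁸ configuration. Cyanide, trimethylphosphine, and triphenylphosphine are strong-field ligands (high in the spectrochemical series). A 3d d⁸ ion with strong-field ligands gains enough CFSE to favour square planar over tetrahedral. → square planar.
For [MnI4]^2-: Each iodide is −1; balancing the −2 overall charge requires Mn(II). Group 7 minus oxidation state 2 gives a d⁵ configuration. A high-spin d⁵ ion has zero CFSE in either geometry, so four ligands adopt the sterically favoured tetrahedral geometry. → tetrahedral.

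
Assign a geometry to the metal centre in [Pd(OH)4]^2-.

square planar

Ligand charges: each hydroxide is −1. With an overall charge of −2 the palladium centre must be in the +2 oxidation state.
Palladium is a group-10 element; Pd(II) is therefore d⁸.
Coordination number: 4.
A 4d d⁸ ion has a large crystal-field splitting; square planar leaves the high-energy d_{x²−y²} orbital empty and maximises CFSE.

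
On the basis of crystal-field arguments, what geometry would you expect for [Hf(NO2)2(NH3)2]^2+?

Ligand charges: each nitro (N-bound nitrite) is −1; ammonia is neutral. With an overall charge of +2 the hafnium centre must be in the +4 oxidation state.
Hf sits in group 4, so the d-electron count is 4 − 4 = 0.
Coordination number: 4.
A d⁰ ion has no crystal-field stabilisation preference between square planar and tetrahedral, so four ligands adopt the sterically favoured tetrahedral geometry.

tetrahedral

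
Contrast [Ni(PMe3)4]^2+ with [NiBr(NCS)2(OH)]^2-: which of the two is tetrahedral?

For [Ni(PMe3)4]^2+: Ligand charges: trimethylphosphine is neutral. With an overall charge of +2 the nickel centre must be in the +2 oxidation state. Nickel is a group-10 element; Ni(II) is therefore d⁸. Trimethylphosphine is a strong-field ligand (high in the spectrochemical series). A 3d d⁸ ion with strong-field ligands gains enough CFSE to favour square planar over tetrahedral. → square planar.
For [NiBr(NCS)2(OH)]^2-: Ligand charges: each bromide is −1; each isothiocyanate is −1; each hydroxide is −1. With an overall charge of −2 the nickel centre must be in the +2 oxidation state. Ni sits in group 10, so the d-electron count is 10 − 2 = 8. Bromide, hydroxide, and isothiocyanate are weak-field ligands. With weak-field ligands the CFSE gain from square planar is small, so a 3d d⁸ ion takes the sterically preferred tetrahedral geometry. → tetrahedral.

[NiBr(NCS)2(OH)]^2-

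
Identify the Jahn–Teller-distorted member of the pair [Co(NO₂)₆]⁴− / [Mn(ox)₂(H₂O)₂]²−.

[Co(NO₂)₆]⁴−: Each nitro (N-bound nitrite) is −1; balancing the −4 overall charge requires Co(II). Group 9 minus oxidation state 2 gives a d⁷ configuration. Nitro (N-bound nitrite) is a strong-field ligand (high in the spectrochemical series) for a first-row metal, so the complex is low-spin. The t₂g⁶e_g¹ (low-spin) configuration has an unevenly filled e_g set; the Jahn–Teller theorem predicts a tetragonal distortion (typically axial elongation) to lift the degeneracy.
[Mn(ox)₂(H₂O)₂]²−: Summing ligand charges against the −2 overall charge gives an oxidation state of +2 for manganese. Manganese is a group-7 element; Mn(II) is therefore d⁵. Oxalate is a weak-field ligand for a first-row metal, so the complex is high-spin. The d⁵ configuration leaves the e_g set evenly filled (or empty) — no strong Jahn–Teller driving force.

[Co(NO₂)₆]⁴−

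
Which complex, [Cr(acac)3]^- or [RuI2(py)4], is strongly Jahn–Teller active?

[Cr(acac)3]^-

[Cr(acac)3]^-: Each acetylacetonate is −1; balancing the −1 overall charge requires Cr(II). Group 6 minus oxidation state 2 gives a d⁴ configuration. Acetylacetonate is a weak-field ligand for a first-row metal, so the complex is high-spin. The t₂g³e_g¹ (high-spin) configuration has an unevenly filled e_g set; the Jahn–Teller theorem predicts a tetragonal distortion (typically axial elongation) to lift the degeneracy.
[RuI2(py)4]: Ligand charges: each iodide is −1; pyridine is neutral. With an overall charge of 0 the ruthenium centre must be in the +2 oxidation state. Group 8 minus oxidation state 2 gives a d⁶ configuration. A 4d ion has a large Δₒ and is invariably low-spin. The d⁶ configuration leaves the e_g set evenly filled (or empty) — no strong Jahn–Teller driving force.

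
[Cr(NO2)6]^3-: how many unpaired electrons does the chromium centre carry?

3

Each nitro (N-bound nitrite) is −1; balancing the −3 overall charge requires Cr(III).
Chromium is a group-6 element; Cr(III) is therefore d³.
In an octahedral field the d³ configuration is t₂g³e_g⁰ (only one arrangement possible), giving 3 unpaired electrons.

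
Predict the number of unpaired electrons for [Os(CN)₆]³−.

Ligand charges: each cyanide is −1. With an overall charge of −3 the osmium centre must be in the +3 oxidation state.
Group 8 minus oxidation state 3 gives a d⁵ configuration.
The spin state decides the count: a 5d ion has a large Δₒ and is invariably low-spin.
An octahedral low-spin d⁵ ion is t₂g⁵e_g⁰, giving 1 unpaired electron.

1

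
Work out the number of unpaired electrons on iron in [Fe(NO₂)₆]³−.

Summing ligand charges against the −3 overall charge gives an oxidation state of +3 for iron.
Iron is a group-8 element; Fe(III) is therefore d⁵.
The spin state decides the count: Nitro (N-bound nitrite) is a strong-field ligand (high in the spectrochemical series) for a first-row metal, so the complex is low-spin.
An octahedral low-spin d⁵ ion is t₂g⁵e_g⁰, giving 1 unpaired electron.

1 unpaired electron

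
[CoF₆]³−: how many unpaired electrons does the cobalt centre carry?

4

Ligand charges: each fluoride is −1. With an overall charge of −3 the cobalt centre must be in the +3 oxidation state.
Group 9 minus oxidation state 3 gives a d⁶ configuration.
The spin state decides the count: fluoride is the one ligand weak enough to leave Co(III) high-spin — [CoF₆]³⁻ is the classic exception.
An octahedral high-spin d⁶ ion is t₂g⁴e_g², giving 4 unpaired electrons.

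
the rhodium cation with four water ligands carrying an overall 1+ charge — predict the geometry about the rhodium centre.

Ligand charges: water is neutral. With an overall charge of +1 the rhodium centre must be in the +1 oxidation state.
Group 9 minus oxidation state 1 gives a d⁸ configuration.
With 4 monodentate ligands the coordination number is 4.
A 4d d⁸ ion has a large crystal-field splitting; square planar leaves the high-energy d_{x²−y²} orbital empty and maximises CFSE.

square planar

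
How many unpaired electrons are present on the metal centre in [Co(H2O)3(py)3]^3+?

Summing ligand charges against the +3 overall charge gives an oxidation state of +3 for cobalt.
Co sits in group 9, so the d-electron count is 9 − 3 = 6.
The spin state decides the count: Co(III) has an exceptionally large octahedral splitting and is low-spin with essentially every ligand except fluoride.
An octahedral low-spin d⁶ ion is t₂g⁶e_g⁰, giving 0 unpaired electrons.

0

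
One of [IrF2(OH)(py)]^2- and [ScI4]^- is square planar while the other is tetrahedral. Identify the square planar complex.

[IrF2(OH)(py)]^2-

For [IrF2(OH)(py)]^2-: Each fluoride is −1; each hydroxide is −1; pyridine is neutral; balancing the −2 overall charge requires Ir(I). Group 9 minus oxidation state 1 gives a d⁸ configuration. A 5d d⁸ ion has a large crystal-field splitting; square planar leaves the high-energy d_{x²−y²} orbital empty and maximises CFSE. → square planar.
For [ScI4]^-: Summing ligand charges against the −1 overall charge gives an oxidation state of +3 for scandium. Scandium is a group-3 element; Sc(III) is therefore d⁰. A d⁰ ion has no crystal-field stabilisation preference between square planar and tetrahedral, so four ligands adopt the sterically favoured tetrahedral geometry. → tetrahedral.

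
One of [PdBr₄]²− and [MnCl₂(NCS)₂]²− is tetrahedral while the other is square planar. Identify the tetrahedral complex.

[MnCl₂(NCS)₂]²−

For [PdBr₄]²−: Ligand charges: each bromide is −1. With an overall charge of −2 the palladium centre must be in the +2 oxidation state. Pd sits in group 10, so the d-electron count is 10 − 2 = 8. A 4d d⁸ ion has a large crystal-field splitting; square planar leaves the high-energy d_{x²−y²} orbital empty and maximises CFSE. → square planar.
For [MnCl₂(NCS)₂]²−: Each chloride is −1; each isothiocyanate is −1; balancing the −2 overall charge requires Mn(II). Mn sits in group 7, so the d-electron count is 7 − 2 = 5. A high-spin d⁵ ion has zero CFSE in either geometry, so four ligands adopt the sterically favoured tetrahedral geometry. → tetrahedral.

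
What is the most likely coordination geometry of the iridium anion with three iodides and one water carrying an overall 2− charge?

Ligand charges: each iodide is −1; water is neutral. With an overall charge of −2 the iridium centre must be in the +1 oxidation state.
Ir sits in group 9, so the d-electron count is 9 − 1 = 8.
Coordination number: 4.
A 5d d⁸ ion has a large crystal-field splitting; square planar leaves the high-energy d_{x²−y²} orbital empty and maximises CFSE.

square planar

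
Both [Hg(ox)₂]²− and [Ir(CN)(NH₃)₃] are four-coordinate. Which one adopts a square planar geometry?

For [Hg(ox)₂]²−: Each oxalate is −2; balancing the −2 overall charge requires Hg(II). Hg sits in group 12, so the d-electron count is 12 − 2 = 10. A d¹⁰ ion has no crystal-field stabilisation preference between square planar and tetrahedral, so four ligands adopt the sterically favoured tetrahedral geometry. → tetrahedral.
For [Ir(CN)(NH₃)₃]: Summing ligand charges against the 0 overall charge gives an oxidation state of +1 for iridium. Group 9 minus oxidation state 1 gives a d⁸ configuration. A 5d d⁸ ion has a large crystal-field splitting; square planar leaves the high-energy d_{x²−y²} orbital empty and maximises CFSE. → square planar.

[Ir(CN)(NH₃)₃]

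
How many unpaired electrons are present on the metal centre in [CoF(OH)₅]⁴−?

Summing ligand charges against the −4 overall charge gives an oxidation state of +2 for cobalt.
Cobalt is a group-9 element; Co(II) is therefore d⁷.
The spin state decides the count: Fluoride and hydroxide are weak-field ligands for a first-row metal, so the complex is high-spin.
An octahedral high-spin d⁷ ion is t₂g⁵e_g², giving 3 unpaired electrons.

3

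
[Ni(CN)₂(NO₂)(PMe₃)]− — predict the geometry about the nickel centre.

square planar

Each cyanide is −1; each nitro (N-bound nitrite) is −1; trimethylphosphine is neutral; balancing the −1 overall charge requires Ni(II).
Group 10 minus oxidation state 2 gives a d⁸ configuration.
With 4 monodentate ligands the coordination number is 4.
Cyanide, nitro (N-bound nitrite), and trimethylphosphine are strong-field ligands (high in the spectrochemical series).
A 3d d⁸ ion with strong-field ligands gains enough CFSE to favour square planar over tetrahedral.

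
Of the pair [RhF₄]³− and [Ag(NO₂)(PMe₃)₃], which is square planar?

For [RhF₄]³−: Each fluoride is −1; balancing the −3 overall charge requires Rh(I). Rhodium is a group-9 element; Rh(I) is therefore d⁸. A 4d d⁸ ion has a large crystal-field splitting; square planar leaves the high-energy d_{x²−y²} orbital empty and maximises CFSE. → square planar.
For [Ag(NO₂)(PMe₃)₃]: Summing ligand charges against the 0 overall charge gives an oxidation state of +1 for silver. Group 11 minus oxidation state 1 gives a d¹⁰ configuration. A d¹⁰ ion has no crystal-field stabilisation preference between square planar and tetrahedral, so four ligands adopt the sterically favoured tetrahedral geometry. → tetrahedral.

[RhF₄]³−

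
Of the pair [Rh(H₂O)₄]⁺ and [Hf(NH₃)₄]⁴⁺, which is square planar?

For [Rh(H₂O)₄]⁺: Ligand charges: water is neutral. With an overall charge of +1 the rhodium centre must be in the +1 oxidation state. Rh sits in group 9, so the d-electron count is 9 − 1 = 8. A 4d d⁸ ion has a large crystal-field splitting; square planar leaves the high-energy d_{x²−y²} orbital empty and maximises CFSE. → square planar.
For [Hf(NH₃)₄]⁴⁺: Ammonia is neutral; balancing the +4 overall charge requires Hf(IV). Hafnium is a group-4 element; Hf(IV) is therefore d⁰. A d⁰ ion has no crystal-field stabilisation preference between square planar and tetrahedral, so four ligands adopt the sterically favoured tetrahedral geometry. → tetrahedral.

[Rh(H₂O)₄]⁺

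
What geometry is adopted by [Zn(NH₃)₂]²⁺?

Ligand charges: ammonia is neutral. With an overall charge of +2 the zinc centre must be in the +2 oxidation state.
Zn sits in group 12, so the d-electron count is 12 − 2 = 10.
With 2 monodentate ligands the coordination number is 2.
A d¹⁰ ion with only two ligands adopts a linear arrangement (sp hybridisation; no CFSE preference).

linear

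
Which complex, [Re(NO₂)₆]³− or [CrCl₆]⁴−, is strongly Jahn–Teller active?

[CrCl₆]⁴−

[Re(NO₂)₆]³−: Summing ligand charges against the −3 overall charge gives an oxidation state of +3 for rhenium. Re sits in group 7, so the d-electron count is 7 − 3 = 4. A 5d ion has a large Δₒ and is invariably low-spin. The d⁴ configuration leaves the e_g set evenly filled (or empty) — no strong Jahn–Teller driving force.
[CrCl₆]⁴−: Ligand charges: each chloride is −1. With an overall charge of −4 the chromium centre must be in the +2 oxidation state. Group 6 minus oxidation state 2 gives a d⁴ configuration. Chloride is a weak-field ligand for a first-row metal, so the complex is high-spin. The t₂g³e_g¹ (high-spin) configuration has an unevenly filled e_g set; the Jahn–Teller theorem predicts a tetragonal distortion (typically axial elongation) to lift the degeneracy.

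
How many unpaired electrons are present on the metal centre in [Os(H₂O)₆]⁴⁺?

Water is neutral; balancing the +4 overall charge requires Os(IV).
Os sits in group 8, so the d-electron count is 8 − 4 = 4.
The spin state decides the count: a 5d ion has a large Δₒ and is invariably low-spin.
An octahedral low-spin d⁴ ion is t₂g⁴e_g⁰, giving 2 unpaired electrons.

2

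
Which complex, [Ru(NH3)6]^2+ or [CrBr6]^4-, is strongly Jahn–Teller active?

[CrBr6]^4-

[Ru(NH3)6]^2+: Ligand charges: ammonia is neutral. With an overall charge of +2 the ruthenium centre must be in the +2 oxidation state. Ru sits in group 8, so the d-electron count is 8 − 2 = 6. A 4d ion has a large Δₒ and is invariably low-spin. The d⁶ configuration leaves the e_g set evenly filled (or empty) — no strong Jahn–Teller driving force.
[CrBr6]^4-: Ligand charges: each bromide is −1. With an overall charge of −4 the chromium centre must be in the +2 oxidation state. Group 6 minus oxidation state 2 gives a d⁴ configuration. Bromide is a weak-field ligand for a first-row metal, so the complex is high-spin. The t₂g³e_g¹ (high-spin) configuration has an unevenly filled e_g set; the Jahn–Teller theorem predicts a tetragonal distortion (typically axial elongation) to lift the degeneracy.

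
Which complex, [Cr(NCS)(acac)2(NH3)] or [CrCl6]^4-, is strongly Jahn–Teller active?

[CrCl6]^4-

[Cr(NCS)(acac)2(NH3)]: Each isothiocyanate is −1; each acetylacetonate is −1; ammonia is neutral; balancing the 0 overall charge requires Cr(III). Chromium is a group-6 element; Cr(III) is therefore d³. The d³ configuration leaves the e_g set evenly filled (or empty) — no strong Jahn–Teller driving force.
[CrCl6]^4-: Ligand charges: each chloride is −1. With an overall charge of −4 the chromium centre must be in the +2 oxidation state. Chromium is a group-6 element; Cr(II) is therefore d⁴. Chloride is a weak-field ligand for a first-row metal, so the complex is high-spin. The t₂g³e_g¹ (high-spin) configuration has an unevenly filled e_g set; the Jahn–Teller theorem predicts a tetragonal distortion (typically axial elongation) to lift the degeneracy.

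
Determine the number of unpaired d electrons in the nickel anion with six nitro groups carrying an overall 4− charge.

2 unpaired electrons

Each nitro (N-bound nitrite) is −1; balancing the −4 overall charge requires Ni(II).
Nickel is a group-10 element; Ni(II) is therefore d⁸.
In an octahedral field the d⁸ configuration is t₂g⁶e_g² (only one arrangement possible), giving 2 unpaired electrons.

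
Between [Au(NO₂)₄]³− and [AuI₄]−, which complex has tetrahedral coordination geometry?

[Au(NO₂)₄]³−

For [Au(NO₂)₄]³−: Summing ligand charges against the −3 overall charge gives an oxidation state of +1 for gold. Group 11 minus oxidation state 1 gives a d¹⁰ configuration. A d¹⁰ ion has no crystal-field stabilisation preference between square planar and tetrahedral, so four ligands adopt the sterically favoured tetrahedral geometry. → tetrahedral.
For [AuI₄]−: Ligand charges: each iodide is −1. With an overall charge of −1 the gold centre must be in the +3 oxidation state. Au sits in group 11, so the d-electron count is 11 − 3 = 8. A 5d d⁸ ion has a large crystal-field splitting; square planar leaves the high-energy d_{x²−y²} orbital empty and maximises CFSE. → square planar.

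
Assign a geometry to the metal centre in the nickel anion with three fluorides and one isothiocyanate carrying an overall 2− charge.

tetrahedral

Ligand charges: each fluoride is −1; each isothiocyanate is −1. With an overall charge of −2 the nickel centre must be in the +2 oxidation state.
Group 10 minus oxidation state 2 gives a d⁸ configuration.
Coordination number: 4.
Fluoride and isothiocyanate are weak-field ligands.
With weak-field ligands the CFSE gain from square planar is small, so a 3d d⁸ ion takes the sterically preferred tetrahedral geometry.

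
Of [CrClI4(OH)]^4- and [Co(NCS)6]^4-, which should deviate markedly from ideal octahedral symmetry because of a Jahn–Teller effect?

[CrClI4(OH)]^4-

[CrClI4(OH)]^4-: Summing ligand charges against the −4 overall charge gives an oxidation state of +2 for chromium. Chromium is a group-6 element; Cr(II) is therefore d⁴. Chloride, hydroxide, and iodide are weak-field ligands for a first-row metal, so the complex is high-spin. The t₂g³e_g¹ (high-spin) configuration has an unevenly filled e_g set; the Jahn–Teller theorem predicts a tetragonal distortion (typically axial elongation) to lift the degeneracy.
[Co(NCS)6]^4-: Each isothiocyanate is −1; balancing the −4 overall charge requires Co(II). Cobalt is a group-9 element; Co(II) is therefore d⁷. Isothiocyanate is a weak-field ligand for a first-row metal, so the complex is high-spin. The d⁷ configuration leaves the e_g set evenly filled (or empty) — no strong Jahn–Teller driving force.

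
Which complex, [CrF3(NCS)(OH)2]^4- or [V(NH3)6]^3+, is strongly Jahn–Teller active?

[CrF3(NCS)(OH)2]^4-: Each fluoride is −1; each isothiocyanate is −1; each hydroxide is −1; balancing the −4 overall charge requires Cr(II). Group 6 minus oxidation state 2 gives a d⁴ configuration. Fluoride, hydroxide, and isothiocyanate are weak-field ligands for a first-row metal, so the complex is high-spin. The t₂g³e_g¹ (high-spin) configuration has an unevenly filled e_g set; the Jahn–Teller theorem predicts a tetragonal distortion (typically axial elongation) to lift the degeneracy.
[V(NH3)6]^3+: Ligand charges: ammonia is neutral. With an overall charge of +3 the vanadium centre must be in the +3 oxidation state. V sits in group 5, so the d-electron count is 5 − 3 = 2. The d² configuration leaves the e_g set evenly filled (or empty) — no strong Jahn–Teller driving force.

[CrF3(NCS)(OH)2]^4-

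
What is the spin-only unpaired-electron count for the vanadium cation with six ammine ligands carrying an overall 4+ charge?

1

Ligand charges: ammonia is neutral. With an overall charge of +4 the vanadium centre must be in the +4 oxidation state.
Group 5 minus oxidation state 4 gives a d¹ configuration.
In an octahedral field the d¹ configuration is t₂g¹e_g⁰ (only one arrangement possible), giving 1 unpaired electron.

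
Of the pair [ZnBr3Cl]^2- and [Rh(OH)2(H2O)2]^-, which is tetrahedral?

For [ZnBr3Cl]^2-: Summing ligand charges against the −2 overall charge gives an oxidation state of +2 for zinc. Group 12 minus oxidation state 2 gives a d¹⁰ configuration. A d¹⁰ ion has no crystal-field stabilisation preference between square planar and tetrahedral, so four ligands adopt the sterically favoured tetrahedral geometry. → tetrahedral.
For [Rh(OH)2(H2O)2]^-: Ligand charges: each hydroxide is −1; water is neutral. With an overall charge of −1 the rhodium centre must be in the +1 oxidation state. Rh sits in group 9, so the d-electron count is 9 − 1 = 8. A 4d d⁸ ion has a large crystal-field splitting; square planar leaves the high-energy d_{x²−y²} orbital empty and maximises CFSE. → square planar.

[ZnBr3Cl]^2-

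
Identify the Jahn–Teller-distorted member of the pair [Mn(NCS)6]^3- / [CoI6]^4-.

[Mn(NCS)6]^3-: Ligand charges: each isothiocyanate is −1. With an overall charge of −3 the manganese centre must be in the +3 oxidation state. Manganese is a group-7 element; Mn(III) is therefore d⁴. Isothiocyanate is a weak-field ligand for a first-row metal, so the complex is high-spin. The t₂g³e_g¹ (high-spin) configuration has an unevenly filled e_g set; the Jahn–Teller theorem predicts a tetragonal distortion (typically axial elongation) to lift the degeneracy.
[CoI6]^4-: Summing ligand charges against the −4 overall charge gives an oxidation state of +2 for cobalt. Co sits in group 9, so the d-electron count is 9 − 2 = 7. Iodide is a weak-field ligand for a first-row metal, so the complex is high-spin. The d⁷ configuration leaves the e_g set evenly filled (or empty) — no strong Jahn–Teller driving force.

[Mn(NCS)6]^3-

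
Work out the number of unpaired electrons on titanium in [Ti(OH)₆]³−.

1

Ligand charges: each hydroxide is −1. With an overall charge of −3 the titanium centre must be in the +3 oxidation state.
Titanium is a group-4 element; Ti(III) is therefore d¹.
In an octahedral field the d¹ configuration is t₂g¹e_g⁰ (only one arrangement possible), giving 1 unpaired electron.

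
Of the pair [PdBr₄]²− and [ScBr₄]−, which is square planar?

For [PdBr₄]²−: Ligand charges: each bromide is −1. With an overall charge of −2 the palladium centre must be in the +2 oxidation state. Pd sits in group 10, so the d-electron count is 10 − 2 = 8. A 4d d⁸ ion has a large crystal-field splitting; square planar leaves the high-energy d_{x²−y²} orbital empty and maximises CFSE. → square planar.
For [ScBr₄]−: Each bromide is −1; balancing the −1 overall charge requires Sc(III). Scandium is a group-3 element; Sc(III) is therefore d⁰. A d⁰ ion has no crystal-field stabilisation preference between square planar and tetrahedral, so four ligands adopt the sterically favoured tetrahedral geometry. → tetrahedral.

[PdBr₄]²−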